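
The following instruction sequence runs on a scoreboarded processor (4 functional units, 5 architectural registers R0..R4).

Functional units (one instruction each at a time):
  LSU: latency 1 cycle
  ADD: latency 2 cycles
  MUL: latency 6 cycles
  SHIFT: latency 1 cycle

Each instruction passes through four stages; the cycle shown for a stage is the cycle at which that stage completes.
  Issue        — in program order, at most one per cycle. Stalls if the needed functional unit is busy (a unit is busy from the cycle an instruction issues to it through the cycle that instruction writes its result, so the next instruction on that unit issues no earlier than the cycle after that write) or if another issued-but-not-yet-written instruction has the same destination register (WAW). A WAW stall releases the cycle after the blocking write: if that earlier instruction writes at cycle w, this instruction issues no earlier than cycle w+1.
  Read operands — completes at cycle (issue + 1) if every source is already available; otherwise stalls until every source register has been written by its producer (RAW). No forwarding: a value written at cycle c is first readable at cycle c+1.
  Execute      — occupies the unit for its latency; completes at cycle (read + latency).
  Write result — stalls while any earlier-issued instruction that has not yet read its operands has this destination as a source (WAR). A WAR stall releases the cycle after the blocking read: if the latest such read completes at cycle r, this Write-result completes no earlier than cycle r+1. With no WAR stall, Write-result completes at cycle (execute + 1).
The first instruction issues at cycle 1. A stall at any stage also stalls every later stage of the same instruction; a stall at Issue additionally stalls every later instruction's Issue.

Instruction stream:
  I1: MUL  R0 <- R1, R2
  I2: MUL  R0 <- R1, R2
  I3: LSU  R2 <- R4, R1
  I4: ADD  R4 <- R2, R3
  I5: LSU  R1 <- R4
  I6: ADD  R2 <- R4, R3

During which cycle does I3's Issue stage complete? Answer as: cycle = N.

[1] issue I1 (MUL)
[2] I1 read-ops
[8] I1 finished on MUL
[9] I1→R0
[10] issue I2 (MUL)
[11] I2 read-ops; issue I3 (LSU)
[12] I3 read-ops; issue I4 (ADD)
[13] I3 finished on LSU
[14] I3→R2
[15] I4 read-ops; issue I5 (LSU)
[17] I2 finished on MUL; I4 finished on ADD
[18] I2→R0; I4→R4
[19] I5 read-ops; issue I6 (ADD)
[20] I5 finished on LSU; I6 read-ops
[21] I5→R1
[22] I6 finished on ADD
[23] I6→R2

cycle = 11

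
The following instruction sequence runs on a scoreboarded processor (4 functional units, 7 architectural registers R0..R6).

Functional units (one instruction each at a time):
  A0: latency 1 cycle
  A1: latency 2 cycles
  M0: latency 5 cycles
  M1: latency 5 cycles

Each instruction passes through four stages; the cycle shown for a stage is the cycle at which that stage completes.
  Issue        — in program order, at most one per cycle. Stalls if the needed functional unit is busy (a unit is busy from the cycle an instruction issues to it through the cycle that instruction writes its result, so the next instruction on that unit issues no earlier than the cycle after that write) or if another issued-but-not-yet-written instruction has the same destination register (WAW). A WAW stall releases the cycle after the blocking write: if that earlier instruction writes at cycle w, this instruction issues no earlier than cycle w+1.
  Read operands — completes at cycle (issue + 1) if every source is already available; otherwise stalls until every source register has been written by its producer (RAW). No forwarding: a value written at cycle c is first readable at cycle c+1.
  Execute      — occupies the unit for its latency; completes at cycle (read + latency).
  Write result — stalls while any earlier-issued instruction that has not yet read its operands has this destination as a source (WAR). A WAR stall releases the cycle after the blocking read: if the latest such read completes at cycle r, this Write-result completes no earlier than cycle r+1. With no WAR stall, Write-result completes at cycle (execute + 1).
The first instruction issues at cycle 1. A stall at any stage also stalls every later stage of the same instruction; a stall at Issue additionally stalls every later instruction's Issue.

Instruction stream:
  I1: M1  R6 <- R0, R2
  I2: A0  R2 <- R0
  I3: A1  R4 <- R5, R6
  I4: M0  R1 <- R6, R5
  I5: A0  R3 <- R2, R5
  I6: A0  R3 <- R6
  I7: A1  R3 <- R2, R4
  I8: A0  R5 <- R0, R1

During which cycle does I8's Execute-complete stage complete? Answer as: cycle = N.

cycle = 17

t=1  I1 issues→M1
t=2  I1 reads, I2 issues→A0
t=3  I2 reads, I3 issues→A1
t=4  I2 exec-done, I4 issues→M0
t=5  I2 writes R2
t=6  I5 issues→A0
t=7  I1 exec-done, I5 reads
t=8  I1 writes R6, I5 exec-done
t=9  I3 reads, I4 reads, I5 writes R3
t=10  I6 issues→A0
t=11  I3 exec-done, I6 reads
t=12  I3 writes R4, I6 exec-done
t=13  I6 writes R3
t=14  I4 exec-done, I7 issues→A1
t=15  I4 writes R1, I7 reads, I8 issues→A0
t=16  I8 reads
t=17  I7 exec-done, I8 exec-done
t=18  I7 writes R3, I8 writes R5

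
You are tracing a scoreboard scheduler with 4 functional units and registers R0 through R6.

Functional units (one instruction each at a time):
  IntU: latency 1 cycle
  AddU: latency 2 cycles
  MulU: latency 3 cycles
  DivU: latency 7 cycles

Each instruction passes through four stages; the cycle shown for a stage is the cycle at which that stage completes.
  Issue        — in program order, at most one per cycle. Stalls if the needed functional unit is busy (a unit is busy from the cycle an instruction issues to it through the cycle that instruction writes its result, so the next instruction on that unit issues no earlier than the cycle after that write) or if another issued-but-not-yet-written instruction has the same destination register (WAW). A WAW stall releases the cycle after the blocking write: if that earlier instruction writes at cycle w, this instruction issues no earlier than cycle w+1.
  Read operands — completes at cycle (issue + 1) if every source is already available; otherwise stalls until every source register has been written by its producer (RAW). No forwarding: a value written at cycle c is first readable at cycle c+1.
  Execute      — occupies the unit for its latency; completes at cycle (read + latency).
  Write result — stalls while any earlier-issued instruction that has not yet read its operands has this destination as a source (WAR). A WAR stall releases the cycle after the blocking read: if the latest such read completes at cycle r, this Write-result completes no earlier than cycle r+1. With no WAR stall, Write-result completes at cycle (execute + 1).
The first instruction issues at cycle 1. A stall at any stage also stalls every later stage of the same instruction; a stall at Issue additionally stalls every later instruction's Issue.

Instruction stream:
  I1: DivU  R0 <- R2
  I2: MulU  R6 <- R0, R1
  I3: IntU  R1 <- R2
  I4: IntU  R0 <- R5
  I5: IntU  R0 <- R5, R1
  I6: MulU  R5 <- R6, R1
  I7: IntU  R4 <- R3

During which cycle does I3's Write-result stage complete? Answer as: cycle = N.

t=1  issue I1 (DivU)
t=2  I1 read-ops · issue I2 (MulU)
t=3  issue I3 (IntU)
t=4  I3 read-ops
t=5  I3 finished on IntU
t=9  I1 finished on DivU
t=10  I1→R0
t=11  I2 read-ops
t=12  I3→R1
t=13  issue I4 (IntU)
t=14  I2 finished on MulU · I4 read-ops
t=15  I2→R6 · I4 finished on IntU
t=16  I4→R0
t=17  issue I5 (IntU)
t=18  I5 read-ops · issue I6 (MulU)
t=19  I5 finished on IntU · I6 read-ops
t=20  I5→R0
t=21  issue I7 (IntU)
t=22  I6 finished on MulU · I7 read-ops
t=23  I6→R5 · I7 finished on IntU
t=24  I7→R4

cycle = 12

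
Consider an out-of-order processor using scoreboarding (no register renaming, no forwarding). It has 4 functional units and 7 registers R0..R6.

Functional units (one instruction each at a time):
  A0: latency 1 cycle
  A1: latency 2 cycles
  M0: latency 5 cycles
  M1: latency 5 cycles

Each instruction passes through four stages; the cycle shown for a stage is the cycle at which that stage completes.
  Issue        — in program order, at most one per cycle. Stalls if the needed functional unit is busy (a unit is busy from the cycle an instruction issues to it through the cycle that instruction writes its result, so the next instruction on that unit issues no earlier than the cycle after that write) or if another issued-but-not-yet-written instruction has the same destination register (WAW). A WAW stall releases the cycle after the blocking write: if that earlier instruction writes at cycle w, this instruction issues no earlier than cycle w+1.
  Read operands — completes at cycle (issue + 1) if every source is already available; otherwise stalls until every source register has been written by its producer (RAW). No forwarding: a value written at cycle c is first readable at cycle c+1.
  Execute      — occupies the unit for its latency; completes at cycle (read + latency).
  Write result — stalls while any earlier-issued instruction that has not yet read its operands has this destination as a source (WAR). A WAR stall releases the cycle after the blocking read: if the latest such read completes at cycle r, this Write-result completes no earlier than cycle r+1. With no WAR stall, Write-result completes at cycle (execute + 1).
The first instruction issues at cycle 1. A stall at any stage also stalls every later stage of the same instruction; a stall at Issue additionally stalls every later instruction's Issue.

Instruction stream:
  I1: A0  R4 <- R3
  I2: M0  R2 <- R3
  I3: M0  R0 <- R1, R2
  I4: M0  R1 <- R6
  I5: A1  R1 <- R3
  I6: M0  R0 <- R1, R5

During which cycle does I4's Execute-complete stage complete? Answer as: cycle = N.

cycle = 24

I1: IS=1 RO=2 EX=3 WR=4
I2: IS=2 RO=3 EX=8 WR=9
I3: IS=10 RO=11 EX=16 WR=17  [struct: M0 busy until I2 writes@9]
I4: IS=18 RO=19 EX=24 WR=25  [struct: M0 busy until I3 writes@17]
I5: IS=26 RO=27 EX=29 WR=30  [WAW R1: wait I4 write@25]
I6: IS=27 RO=31 EX=36 WR=37  [RAW R1: wait I5 write@30]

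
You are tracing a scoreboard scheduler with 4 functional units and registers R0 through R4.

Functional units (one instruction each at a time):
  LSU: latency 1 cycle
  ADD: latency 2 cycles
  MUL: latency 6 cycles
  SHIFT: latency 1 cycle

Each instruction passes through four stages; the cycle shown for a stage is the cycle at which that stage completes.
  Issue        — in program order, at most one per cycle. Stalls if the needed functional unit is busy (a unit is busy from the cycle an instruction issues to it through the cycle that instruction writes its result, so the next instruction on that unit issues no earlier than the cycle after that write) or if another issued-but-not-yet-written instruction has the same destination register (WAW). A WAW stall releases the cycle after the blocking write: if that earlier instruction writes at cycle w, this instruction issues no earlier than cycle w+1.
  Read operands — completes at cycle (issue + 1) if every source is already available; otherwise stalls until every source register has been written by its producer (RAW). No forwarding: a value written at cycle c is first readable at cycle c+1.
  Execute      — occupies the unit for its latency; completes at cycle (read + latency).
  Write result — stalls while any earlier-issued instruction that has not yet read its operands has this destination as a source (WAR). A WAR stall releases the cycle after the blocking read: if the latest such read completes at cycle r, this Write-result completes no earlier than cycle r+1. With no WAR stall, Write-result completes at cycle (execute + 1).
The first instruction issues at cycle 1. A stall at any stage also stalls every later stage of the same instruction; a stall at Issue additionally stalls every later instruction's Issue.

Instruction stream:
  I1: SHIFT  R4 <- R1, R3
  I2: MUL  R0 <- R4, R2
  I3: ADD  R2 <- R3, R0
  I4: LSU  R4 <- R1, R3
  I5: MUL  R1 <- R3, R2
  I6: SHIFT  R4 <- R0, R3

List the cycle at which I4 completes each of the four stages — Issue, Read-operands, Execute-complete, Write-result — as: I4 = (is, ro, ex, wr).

c1: I1→SHIFT
c2: I1 RO | I2→MUL
c3: I1 EX | I3→ADD
c4: I1 WR R4
c5: I2 RO | I4→LSU
c6: I4 RO
c7: I4 EX
c8: I4 WR R4
c11: I2 EX
c12: I2 WR R0
c13: I3 RO | I5→MUL
c14: I6→SHIFT
c15: I3 EX | I6 RO
c16: I3 WR R2 | I6 EX
c17: I5 RO | I6 WR R4
c23: I5 EX
c24: I5 WR R1

I4 = (5, 6, 7, 8)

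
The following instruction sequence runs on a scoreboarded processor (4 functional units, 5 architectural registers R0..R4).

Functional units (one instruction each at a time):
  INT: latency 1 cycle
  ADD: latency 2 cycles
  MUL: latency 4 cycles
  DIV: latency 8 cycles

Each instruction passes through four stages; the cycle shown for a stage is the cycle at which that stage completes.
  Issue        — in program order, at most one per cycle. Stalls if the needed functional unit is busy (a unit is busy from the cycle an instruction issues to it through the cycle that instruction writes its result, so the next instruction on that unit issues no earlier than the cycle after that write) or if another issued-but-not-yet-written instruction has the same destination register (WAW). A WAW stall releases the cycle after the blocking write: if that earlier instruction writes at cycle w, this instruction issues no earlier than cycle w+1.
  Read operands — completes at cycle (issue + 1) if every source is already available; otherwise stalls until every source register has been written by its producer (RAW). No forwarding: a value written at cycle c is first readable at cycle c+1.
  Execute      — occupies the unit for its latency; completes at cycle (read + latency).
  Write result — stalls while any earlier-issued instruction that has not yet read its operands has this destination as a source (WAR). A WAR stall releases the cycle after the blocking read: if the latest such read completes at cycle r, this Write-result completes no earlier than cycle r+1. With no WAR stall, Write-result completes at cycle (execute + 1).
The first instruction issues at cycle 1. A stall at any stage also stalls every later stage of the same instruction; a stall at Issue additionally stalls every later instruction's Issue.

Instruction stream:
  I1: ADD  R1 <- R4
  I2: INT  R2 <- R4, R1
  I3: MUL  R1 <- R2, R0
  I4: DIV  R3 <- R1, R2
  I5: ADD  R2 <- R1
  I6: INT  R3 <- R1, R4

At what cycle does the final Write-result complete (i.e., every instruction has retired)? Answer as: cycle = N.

cycle = 28

t=1  issue I1 (ADD)
t=2  I1 read-ops, issue I2 (INT)
t=4  I1 finished on ADD
t=5  I1→R1
t=6  I2 read-ops, issue I3 (MUL)
t=7  I2 finished on INT, issue I4 (DIV)
t=8  I2→R2
t=9  I3 read-ops, issue I5 (ADD)
t=13  I3 finished on MUL
t=14  I3→R1
t=15  I4 read-ops, I5 read-ops
t=17  I5 finished on ADD
t=18  I5→R2
t=23  I4 finished on DIV
t=24  I4→R3
t=25  issue I6 (INT)
t=26  I6 read-ops
t=27  I6 finished on INT
t=28  I6→R3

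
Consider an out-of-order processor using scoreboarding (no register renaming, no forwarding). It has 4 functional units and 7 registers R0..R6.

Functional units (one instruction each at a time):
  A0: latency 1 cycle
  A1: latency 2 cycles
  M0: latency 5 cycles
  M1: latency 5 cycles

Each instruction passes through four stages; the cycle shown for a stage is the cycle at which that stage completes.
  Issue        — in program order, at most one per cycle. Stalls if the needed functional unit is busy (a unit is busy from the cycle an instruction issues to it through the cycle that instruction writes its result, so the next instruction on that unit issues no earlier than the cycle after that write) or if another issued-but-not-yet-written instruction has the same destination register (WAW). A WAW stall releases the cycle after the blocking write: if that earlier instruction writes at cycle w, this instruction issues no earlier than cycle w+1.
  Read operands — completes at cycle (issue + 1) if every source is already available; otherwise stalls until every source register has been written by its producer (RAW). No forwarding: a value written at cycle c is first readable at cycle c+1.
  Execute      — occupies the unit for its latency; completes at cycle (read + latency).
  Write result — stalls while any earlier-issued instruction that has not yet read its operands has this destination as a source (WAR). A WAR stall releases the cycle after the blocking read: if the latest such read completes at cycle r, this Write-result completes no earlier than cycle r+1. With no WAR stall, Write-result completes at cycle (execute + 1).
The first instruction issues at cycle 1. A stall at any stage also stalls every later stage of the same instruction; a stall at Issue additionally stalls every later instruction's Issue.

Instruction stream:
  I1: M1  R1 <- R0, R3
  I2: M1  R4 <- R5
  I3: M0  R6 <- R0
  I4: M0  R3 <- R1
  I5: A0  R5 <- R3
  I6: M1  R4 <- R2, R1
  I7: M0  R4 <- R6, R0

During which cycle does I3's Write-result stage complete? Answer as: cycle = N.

cycle = 17

[1] I1 dispatched to M1
[2] I1 operands ready
[7] I1 complete
[8] R1←I1
[9] I2 dispatched to M1
[10] I2 operands ready, I3 dispatched to M0
[11] I3 operands ready
[15] I2 complete
[16] R4←I2, I3 complete
[17] R6←I3
[18] I4 dispatched to M0
[19] I4 operands ready, I5 dispatched to A0
[20] I6 dispatched to M1
[21] I6 operands ready
[24] I4 complete
[25] R3←I4
[26] I5 operands ready, I6 complete
[27] I5 complete, R4←I6
[28] R5←I5, I7 dispatched to M0
[29] I7 operands ready
[34] I7 complete
[35] R4←I7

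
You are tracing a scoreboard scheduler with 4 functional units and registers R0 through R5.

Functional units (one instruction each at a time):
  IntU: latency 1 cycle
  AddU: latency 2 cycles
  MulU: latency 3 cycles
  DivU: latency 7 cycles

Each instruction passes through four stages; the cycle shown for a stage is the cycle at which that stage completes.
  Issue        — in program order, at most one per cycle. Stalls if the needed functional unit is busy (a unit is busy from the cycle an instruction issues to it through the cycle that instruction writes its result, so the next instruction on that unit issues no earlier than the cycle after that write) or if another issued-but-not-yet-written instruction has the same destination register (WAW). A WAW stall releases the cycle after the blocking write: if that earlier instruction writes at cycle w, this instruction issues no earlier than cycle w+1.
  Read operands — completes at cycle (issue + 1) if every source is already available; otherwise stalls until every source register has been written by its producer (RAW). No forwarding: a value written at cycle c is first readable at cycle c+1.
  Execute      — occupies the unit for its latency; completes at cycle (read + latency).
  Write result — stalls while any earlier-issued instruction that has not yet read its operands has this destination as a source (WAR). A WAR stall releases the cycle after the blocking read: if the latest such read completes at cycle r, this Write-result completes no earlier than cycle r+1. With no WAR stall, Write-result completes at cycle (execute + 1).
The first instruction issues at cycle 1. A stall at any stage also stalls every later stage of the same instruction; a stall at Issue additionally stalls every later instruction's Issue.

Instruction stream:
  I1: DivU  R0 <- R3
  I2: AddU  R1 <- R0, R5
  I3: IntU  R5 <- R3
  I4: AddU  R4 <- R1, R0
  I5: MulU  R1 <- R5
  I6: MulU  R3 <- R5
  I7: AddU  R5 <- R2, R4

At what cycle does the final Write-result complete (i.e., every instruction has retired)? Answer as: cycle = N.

cycle 1: I1 dispatched to DivU
cycle 2: I1 operands ready; I2 dispatched to AddU
cycle 3: I3 dispatched to IntU
cycle 4: I3 operands ready
cycle 5: I3 complete
cycle 9: I1 complete
cycle 10: R0←I1
cycle 11: I2 operands ready
cycle 12: R5←I3
cycle 13: I2 complete
cycle 14: R1←I2
cycle 15: I4 dispatched to AddU
cycle 16: I4 operands ready; I5 dispatched to MulU
cycle 17: I5 operands ready
cycle 18: I4 complete
cycle 19: R4←I4
cycle 20: I5 complete
cycle 21: R1←I5
cycle 22: I6 dispatched to MulU
cycle 23: I6 operands ready; I7 dispatched to AddU
cycle 24: I7 operands ready
cycle 26: I6 complete; I7 complete
cycle 27: R3←I6; R5←I7

cycle = 27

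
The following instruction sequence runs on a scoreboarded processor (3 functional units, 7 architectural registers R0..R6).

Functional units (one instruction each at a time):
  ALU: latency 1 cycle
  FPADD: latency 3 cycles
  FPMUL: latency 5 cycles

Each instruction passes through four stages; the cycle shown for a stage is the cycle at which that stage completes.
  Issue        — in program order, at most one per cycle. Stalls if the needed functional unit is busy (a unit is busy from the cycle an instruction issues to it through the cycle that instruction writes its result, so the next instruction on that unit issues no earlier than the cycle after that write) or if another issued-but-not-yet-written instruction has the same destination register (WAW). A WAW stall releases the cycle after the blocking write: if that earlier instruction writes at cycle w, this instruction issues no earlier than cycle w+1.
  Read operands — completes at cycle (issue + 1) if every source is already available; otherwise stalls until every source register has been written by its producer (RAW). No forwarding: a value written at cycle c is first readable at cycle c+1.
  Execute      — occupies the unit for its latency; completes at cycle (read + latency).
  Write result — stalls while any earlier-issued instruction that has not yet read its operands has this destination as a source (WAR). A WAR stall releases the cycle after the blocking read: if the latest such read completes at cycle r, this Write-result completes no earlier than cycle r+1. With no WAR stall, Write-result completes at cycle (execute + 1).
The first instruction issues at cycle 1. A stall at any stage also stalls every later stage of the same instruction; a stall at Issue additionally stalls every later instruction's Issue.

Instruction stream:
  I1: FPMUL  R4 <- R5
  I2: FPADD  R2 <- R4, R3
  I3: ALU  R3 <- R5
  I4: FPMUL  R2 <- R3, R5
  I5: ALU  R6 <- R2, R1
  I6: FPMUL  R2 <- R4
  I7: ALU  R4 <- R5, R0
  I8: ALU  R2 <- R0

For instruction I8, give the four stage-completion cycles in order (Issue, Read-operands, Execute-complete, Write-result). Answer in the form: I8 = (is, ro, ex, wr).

I8 = (30, 31, 32, 33)

t=1  issue I1 (FPMUL)
t=2  I1 read-ops, issue I2 (FPADD)
t=3  issue I3 (ALU)
t=4  I3 read-ops
t=5  I3 finished on ALU
t=7  I1 finished on FPMUL
t=8  I1→R4
t=9  I2 read-ops
t=10  I3→R3
t=12  I2 finished on FPADD
t=13  I2→R2
t=14  issue I4 (FPMUL)
t=15  I4 read-ops, issue I5 (ALU)
t=20  I4 finished on FPMUL
t=21  I4→R2
t=22  I5 read-ops, issue I6 (FPMUL)
t=23  I5 finished on ALU, I6 read-ops
t=24  I5→R6
t=25  issue I7 (ALU)
t=26  I7 read-ops
t=27  I7 finished on ALU
t=28  I6 finished on FPMUL, I7→R4
t=29  I6→R2
t=30  issue I8 (ALU)
t=31  I8 read-ops
t=32  I8 finished on ALU
t=33  I8→R2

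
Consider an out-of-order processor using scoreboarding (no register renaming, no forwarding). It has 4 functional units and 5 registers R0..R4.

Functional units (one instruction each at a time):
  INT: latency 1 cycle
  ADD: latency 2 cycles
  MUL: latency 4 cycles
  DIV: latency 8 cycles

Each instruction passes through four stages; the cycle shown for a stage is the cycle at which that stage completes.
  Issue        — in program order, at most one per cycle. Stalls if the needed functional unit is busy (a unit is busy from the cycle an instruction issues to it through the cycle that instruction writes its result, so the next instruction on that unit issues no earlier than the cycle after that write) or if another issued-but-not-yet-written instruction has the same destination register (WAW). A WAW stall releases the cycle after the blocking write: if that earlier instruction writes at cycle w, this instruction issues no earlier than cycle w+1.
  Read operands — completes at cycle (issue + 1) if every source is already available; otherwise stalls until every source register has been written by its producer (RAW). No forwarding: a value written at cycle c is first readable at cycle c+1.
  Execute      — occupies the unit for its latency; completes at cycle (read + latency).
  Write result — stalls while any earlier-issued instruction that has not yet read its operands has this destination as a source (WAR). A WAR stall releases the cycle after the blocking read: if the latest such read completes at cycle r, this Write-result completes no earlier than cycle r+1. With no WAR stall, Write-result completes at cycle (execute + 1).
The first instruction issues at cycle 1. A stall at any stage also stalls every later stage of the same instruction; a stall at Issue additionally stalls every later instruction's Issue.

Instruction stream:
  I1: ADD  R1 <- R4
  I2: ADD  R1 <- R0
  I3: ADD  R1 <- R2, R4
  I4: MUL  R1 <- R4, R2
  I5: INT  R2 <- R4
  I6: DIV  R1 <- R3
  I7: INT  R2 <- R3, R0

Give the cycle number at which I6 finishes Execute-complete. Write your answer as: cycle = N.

  I1 | 1 | 2 | 4 | 5
  I2 | 6 | 7 | 9 | 10   struct: ADD busy until I1 writes@5
  I3 | 11 | 12 | 14 | 15   struct: ADD busy until I2 writes@10
  I4 | 16 | 17 | 21 | 22   WAW R1: wait I3 write@15
  I5 | 17 | 18 | 19 | 20
  I6 | 23 | 24 | 32 | 33   WAW R1: wait I4 write@22
  I7 | 24 | 25 | 26 | 27

cycle = 32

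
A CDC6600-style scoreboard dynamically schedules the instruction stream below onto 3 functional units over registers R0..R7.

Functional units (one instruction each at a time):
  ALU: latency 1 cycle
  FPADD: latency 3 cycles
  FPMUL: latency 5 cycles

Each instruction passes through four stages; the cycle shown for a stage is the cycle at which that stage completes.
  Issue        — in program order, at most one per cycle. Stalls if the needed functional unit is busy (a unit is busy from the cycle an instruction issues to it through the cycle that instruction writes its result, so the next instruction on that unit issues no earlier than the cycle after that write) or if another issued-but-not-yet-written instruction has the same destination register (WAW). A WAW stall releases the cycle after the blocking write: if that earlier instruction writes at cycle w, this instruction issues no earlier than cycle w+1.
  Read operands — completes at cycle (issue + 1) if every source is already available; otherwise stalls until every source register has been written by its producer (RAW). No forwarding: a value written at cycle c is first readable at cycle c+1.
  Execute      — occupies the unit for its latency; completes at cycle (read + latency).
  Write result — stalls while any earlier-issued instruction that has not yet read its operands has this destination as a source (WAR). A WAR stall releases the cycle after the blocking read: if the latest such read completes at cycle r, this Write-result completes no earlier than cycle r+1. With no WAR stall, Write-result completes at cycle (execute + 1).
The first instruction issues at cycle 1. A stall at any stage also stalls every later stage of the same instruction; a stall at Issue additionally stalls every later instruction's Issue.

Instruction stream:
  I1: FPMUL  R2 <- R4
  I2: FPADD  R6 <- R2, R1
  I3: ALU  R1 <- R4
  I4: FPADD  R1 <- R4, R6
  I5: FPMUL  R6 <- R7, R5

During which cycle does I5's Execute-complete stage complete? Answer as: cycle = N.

I1 -> (1, 2, 7, 8)
I2 -> (2, 9, 12, 13)  // RAW R2: wait I1 write@8
I3 -> (3, 4, 5, 10)  // WAR R1: wait I2 read@9
I4 -> (14, 15, 18, 19)  // struct: FPADD busy until I2 writes@13
I5 -> (15, 16, 21, 22)

cycle = 21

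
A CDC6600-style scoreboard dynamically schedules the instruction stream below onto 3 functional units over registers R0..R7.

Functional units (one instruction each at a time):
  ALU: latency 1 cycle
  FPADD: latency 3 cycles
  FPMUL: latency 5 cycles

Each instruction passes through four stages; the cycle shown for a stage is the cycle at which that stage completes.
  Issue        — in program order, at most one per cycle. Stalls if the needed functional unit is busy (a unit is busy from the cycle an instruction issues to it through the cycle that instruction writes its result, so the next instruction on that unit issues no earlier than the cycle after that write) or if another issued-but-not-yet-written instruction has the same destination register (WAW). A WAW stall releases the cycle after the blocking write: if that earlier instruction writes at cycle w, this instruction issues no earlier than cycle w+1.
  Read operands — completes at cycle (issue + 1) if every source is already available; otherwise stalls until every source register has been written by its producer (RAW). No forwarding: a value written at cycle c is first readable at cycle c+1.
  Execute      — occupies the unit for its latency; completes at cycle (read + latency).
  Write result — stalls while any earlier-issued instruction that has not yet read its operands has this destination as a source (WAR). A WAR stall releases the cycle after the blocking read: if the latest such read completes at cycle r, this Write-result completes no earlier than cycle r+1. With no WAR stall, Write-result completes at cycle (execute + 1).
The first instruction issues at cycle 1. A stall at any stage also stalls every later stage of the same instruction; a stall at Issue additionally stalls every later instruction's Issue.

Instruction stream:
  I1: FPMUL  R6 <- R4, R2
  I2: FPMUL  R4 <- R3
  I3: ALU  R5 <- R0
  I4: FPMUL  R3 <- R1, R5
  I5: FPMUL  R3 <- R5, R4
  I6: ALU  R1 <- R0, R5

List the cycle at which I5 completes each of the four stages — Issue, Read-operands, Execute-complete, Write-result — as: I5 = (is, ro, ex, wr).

I5 = (25, 26, 31, 32)

I1  is:1  ro:2  ex:7  wr:8
I2  is:9  ro:10  ex:15  wr:16  — struct: FPMUL busy until I1 writes@8
I3  is:10  ro:11  ex:12  wr:13
I4  is:17  ro:18  ex:23  wr:24  — struct: FPMUL busy until I2 writes@16
I5  is:25  ro:26  ex:31  wr:32  — struct: FPMUL busy until I4 writes@24
I6  is:26  ro:27  ex:28  wr:29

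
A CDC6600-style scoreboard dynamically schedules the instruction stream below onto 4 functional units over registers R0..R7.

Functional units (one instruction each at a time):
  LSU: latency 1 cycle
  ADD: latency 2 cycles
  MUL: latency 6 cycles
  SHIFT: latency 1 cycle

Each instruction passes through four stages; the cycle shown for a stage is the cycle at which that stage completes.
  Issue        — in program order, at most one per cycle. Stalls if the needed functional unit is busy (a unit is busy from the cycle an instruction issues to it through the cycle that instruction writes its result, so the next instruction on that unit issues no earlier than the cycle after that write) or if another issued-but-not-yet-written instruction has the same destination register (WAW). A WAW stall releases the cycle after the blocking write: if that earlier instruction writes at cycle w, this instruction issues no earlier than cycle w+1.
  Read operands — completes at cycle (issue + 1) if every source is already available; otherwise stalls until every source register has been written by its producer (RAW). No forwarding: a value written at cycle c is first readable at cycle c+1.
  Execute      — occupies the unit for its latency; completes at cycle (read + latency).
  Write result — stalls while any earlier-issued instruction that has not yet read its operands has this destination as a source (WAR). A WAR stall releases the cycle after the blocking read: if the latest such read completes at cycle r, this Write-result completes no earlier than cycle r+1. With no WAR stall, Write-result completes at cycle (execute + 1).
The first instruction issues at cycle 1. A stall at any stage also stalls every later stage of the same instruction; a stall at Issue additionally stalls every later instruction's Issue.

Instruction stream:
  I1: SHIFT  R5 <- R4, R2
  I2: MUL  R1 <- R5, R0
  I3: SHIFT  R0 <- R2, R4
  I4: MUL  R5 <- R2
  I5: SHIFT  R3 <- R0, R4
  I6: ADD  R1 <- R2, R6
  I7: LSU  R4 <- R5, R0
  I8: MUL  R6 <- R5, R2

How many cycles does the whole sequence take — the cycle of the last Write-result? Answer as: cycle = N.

t=1  I1 dispatched to SHIFT
t=2  I1 operands ready, I2 dispatched to MUL
t=3  I1 complete
t=4  R5←I1
t=5  I2 operands ready, I3 dispatched to SHIFT
t=6  I3 operands ready
t=7  I3 complete
t=8  R0←I3
t=11  I2 complete
t=12  R1←I2
t=13  I4 dispatched to MUL
t=14  I4 operands ready, I5 dispatched to SHIFT
t=15  I5 operands ready, I6 dispatched to ADD
t=16  I5 complete, I6 operands ready, I7 dispatched to LSU
t=17  R3←I5
t=18  I6 complete
t=19  R1←I6
t=20  I4 complete
t=21  R5←I4
t=22  I7 operands ready, I8 dispatched to MUL
t=23  I7 complete, I8 operands ready
t=24  R4←I7
t=29  I8 complete
t=30  R6←I8

cycle = 30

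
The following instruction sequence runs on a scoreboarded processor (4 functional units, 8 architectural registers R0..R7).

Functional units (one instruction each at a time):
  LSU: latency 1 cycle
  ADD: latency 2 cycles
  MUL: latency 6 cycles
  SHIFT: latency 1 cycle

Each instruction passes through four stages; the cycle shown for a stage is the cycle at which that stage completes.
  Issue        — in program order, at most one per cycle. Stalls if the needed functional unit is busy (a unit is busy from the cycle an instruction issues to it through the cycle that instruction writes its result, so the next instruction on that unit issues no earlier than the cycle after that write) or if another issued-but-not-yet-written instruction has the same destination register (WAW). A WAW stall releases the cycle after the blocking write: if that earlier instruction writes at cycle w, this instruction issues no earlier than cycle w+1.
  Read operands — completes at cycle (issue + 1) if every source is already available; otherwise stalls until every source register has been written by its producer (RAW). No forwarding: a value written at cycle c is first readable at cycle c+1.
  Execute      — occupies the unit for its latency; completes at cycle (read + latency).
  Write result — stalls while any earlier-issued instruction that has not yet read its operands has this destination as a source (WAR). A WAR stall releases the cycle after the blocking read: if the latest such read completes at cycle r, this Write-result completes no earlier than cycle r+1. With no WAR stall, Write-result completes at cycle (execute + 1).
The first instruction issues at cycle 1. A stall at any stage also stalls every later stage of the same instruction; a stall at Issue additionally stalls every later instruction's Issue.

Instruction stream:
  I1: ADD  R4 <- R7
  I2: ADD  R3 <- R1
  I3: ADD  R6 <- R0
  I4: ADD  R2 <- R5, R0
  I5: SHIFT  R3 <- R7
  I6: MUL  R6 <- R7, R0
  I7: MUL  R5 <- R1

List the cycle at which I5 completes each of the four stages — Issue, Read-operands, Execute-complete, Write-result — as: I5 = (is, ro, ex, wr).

I5 = (17, 18, 19, 20)

c1: I1→ADD
c2: I1 RO
c4: I1 EX
c5: I1 WR R4
c6: I2→ADD
c7: I2 RO
c9: I2 EX
c10: I2 WR R3
c11: I3→ADD
c12: I3 RO
c14: I3 EX
c15: I3 WR R6
c16: I4→ADD
c17: I4 RO, I5→SHIFT
c18: I5 RO, I6→MUL
c19: I4 EX, I5 EX, I6 RO
c20: I4 WR R2, I5 WR R3
c25: I6 EX
c26: I6 WR R6
c27: I7→MUL
c28: I7 RO
c34: I7 EX
c35: I7 WR R5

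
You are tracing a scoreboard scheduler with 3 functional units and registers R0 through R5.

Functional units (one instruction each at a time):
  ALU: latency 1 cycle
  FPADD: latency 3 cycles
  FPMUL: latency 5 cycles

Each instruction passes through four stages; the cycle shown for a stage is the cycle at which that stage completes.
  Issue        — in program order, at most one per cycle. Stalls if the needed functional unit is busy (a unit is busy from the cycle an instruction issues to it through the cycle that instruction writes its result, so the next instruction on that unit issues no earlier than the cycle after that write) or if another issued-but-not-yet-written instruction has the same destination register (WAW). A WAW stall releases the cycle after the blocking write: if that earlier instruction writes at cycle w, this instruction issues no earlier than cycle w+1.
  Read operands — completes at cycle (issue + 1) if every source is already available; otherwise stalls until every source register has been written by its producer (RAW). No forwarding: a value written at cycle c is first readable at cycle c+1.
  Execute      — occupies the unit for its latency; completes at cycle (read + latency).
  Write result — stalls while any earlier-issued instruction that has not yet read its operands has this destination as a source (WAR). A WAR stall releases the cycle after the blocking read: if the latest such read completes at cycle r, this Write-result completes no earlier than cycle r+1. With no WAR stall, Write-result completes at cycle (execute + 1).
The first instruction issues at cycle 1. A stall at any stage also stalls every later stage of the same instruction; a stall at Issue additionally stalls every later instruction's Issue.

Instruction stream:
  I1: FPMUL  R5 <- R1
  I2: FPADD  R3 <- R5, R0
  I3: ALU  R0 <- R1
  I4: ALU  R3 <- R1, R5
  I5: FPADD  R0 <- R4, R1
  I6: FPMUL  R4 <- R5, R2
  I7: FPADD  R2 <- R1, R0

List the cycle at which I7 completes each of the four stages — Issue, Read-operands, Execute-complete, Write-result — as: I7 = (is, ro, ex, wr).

I7 = (21, 22, 25, 26)

I1 -> (1, 2, 7, 8)
I2 -> (2, 9, 12, 13)  // RAW R5: wait I1 write@8
I3 -> (3, 4, 5, 10)  // WAR R0: wait I2 read@9
I4 -> (14, 15, 16, 17)  // WAW R3: wait I2 write@13
I5 -> (15, 16, 19, 20)
I6 -> (16, 17, 22, 23)
I7 -> (21, 22, 25, 26)  // struct: FPADD busy until I5 writes@20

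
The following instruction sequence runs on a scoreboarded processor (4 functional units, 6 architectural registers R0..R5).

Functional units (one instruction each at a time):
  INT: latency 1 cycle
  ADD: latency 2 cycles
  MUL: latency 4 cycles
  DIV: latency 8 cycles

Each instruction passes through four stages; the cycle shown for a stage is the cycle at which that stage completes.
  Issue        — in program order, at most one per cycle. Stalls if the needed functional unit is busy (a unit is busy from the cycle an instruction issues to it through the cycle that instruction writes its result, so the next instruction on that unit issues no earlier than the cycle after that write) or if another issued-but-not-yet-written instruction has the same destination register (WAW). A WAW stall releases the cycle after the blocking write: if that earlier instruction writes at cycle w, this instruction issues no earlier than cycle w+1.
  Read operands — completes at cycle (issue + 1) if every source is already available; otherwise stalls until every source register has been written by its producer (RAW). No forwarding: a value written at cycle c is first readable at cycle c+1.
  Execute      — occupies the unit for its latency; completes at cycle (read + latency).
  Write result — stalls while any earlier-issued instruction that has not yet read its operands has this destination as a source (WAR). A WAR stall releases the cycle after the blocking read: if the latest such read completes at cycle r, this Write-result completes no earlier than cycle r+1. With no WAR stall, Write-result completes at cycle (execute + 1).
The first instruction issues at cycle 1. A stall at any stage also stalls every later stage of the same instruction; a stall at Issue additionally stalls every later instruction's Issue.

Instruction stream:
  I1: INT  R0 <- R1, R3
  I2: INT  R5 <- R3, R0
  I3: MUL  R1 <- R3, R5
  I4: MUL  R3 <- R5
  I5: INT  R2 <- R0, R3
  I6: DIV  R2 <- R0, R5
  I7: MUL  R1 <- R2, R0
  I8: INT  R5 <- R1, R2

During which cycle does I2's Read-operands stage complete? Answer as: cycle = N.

cycle = 6

[1] issue I1 (INT)
[2] I1 read-ops
[3] I1 finished on INT
[4] I1→R0
[5] issue I2 (INT)
[6] I2 read-ops | issue I3 (MUL)
[7] I2 finished on INT
[8] I2→R5
[9] I3 read-ops
[13] I3 finished on MUL
[14] I3→R1
[15] issue I4 (MUL)
[16] I4 read-ops | issue I5 (INT)
[20] I4 finished on MUL
[21] I4→R3
[22] I5 read-ops
[23] I5 finished on INT
[24] I5→R2
[25] issue I6 (DIV)
[26] I6 read-ops | issue I7 (MUL)
[27] issue I8 (INT)
[34] I6 finished on DIV
[35] I6→R2
[36] I7 read-ops
[40] I7 finished on MUL
[41] I7→R1
[42] I8 read-ops
[43] I8 finished on INT
[44] I8→R5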